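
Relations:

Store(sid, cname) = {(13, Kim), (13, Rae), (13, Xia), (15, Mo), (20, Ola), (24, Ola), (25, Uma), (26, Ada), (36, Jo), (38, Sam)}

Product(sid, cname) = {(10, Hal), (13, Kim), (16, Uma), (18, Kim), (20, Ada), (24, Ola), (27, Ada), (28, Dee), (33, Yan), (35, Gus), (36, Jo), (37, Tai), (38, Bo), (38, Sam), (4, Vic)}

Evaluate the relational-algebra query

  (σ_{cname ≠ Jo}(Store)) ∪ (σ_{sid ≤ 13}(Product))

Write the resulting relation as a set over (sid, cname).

{(10, Hal), (13, Kim), (13, Rae), (13, Xia), (15, Mo), (20, Ola), (24, Ola), (25, Uma), (26, Ada), (38, Sam), (4, Vic)}

σ[cname ≠ Jo]: keep tuples satisfying cname ≠ Jo → {(13, Kim), (13, Rae), (13, Xia), (15, Mo), (20, Ola), (24, Ola), (25, Uma), (26, Ada), (38, Sam)}
σ[sid ≤ 13]: keep tuples satisfying sid ≤ 13 → {(10, Hal), (13, Kim), (4, Vic)}
Taking the union: {(10, Hal), (13, Kim), (13, Rae), (13, Xia), (15, Mo), (20, Ola), (24, Ola), (25, Uma), (26, Ada), (38, Sam), (4, Vic)}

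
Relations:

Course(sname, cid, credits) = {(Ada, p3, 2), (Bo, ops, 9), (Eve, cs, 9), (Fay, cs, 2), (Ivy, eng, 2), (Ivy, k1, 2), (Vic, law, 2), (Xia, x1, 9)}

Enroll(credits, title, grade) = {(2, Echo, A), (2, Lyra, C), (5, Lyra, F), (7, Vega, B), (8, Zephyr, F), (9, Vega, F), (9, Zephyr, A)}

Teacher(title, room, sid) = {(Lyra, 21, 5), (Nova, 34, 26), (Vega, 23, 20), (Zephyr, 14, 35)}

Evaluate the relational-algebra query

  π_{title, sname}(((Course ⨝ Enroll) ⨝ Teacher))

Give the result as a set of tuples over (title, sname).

Course ⋈ Enroll (natural join on credits): {(Ada, p3, 2, Echo, A), (Ada, p3, 2, Lyra, C), (Bo, ops, 9, Vega, F), (Bo, ops, 9, Zephyr, A), (Eve, cs, 9, Vega, F), (Eve, cs, 9, Zephyr, A), (Fay, cs, 2, Echo, A), (Fay, cs, 2, Lyra, C), (Ivy, eng, 2, Echo, A), (Ivy, eng, 2, Lyra, C), (Ivy, k1, 2, Echo, A), (Ivy, k1, 2, Lyra, C), (Vic, law, 2, Echo, A), (Vic, law, 2, Lyra, C), (Xia, x1, 9, Vega, F), (Xia, x1, 9, Zephyr, A)}
(Course ⨝ Enroll) ⋈ Teacher (natural join on title): {(Ada, p3, 2, Lyra, C, 21, 5), (Bo, ops, 9, Vega, F, 23, 20), (Bo, ops, 9, Zephyr, A, 14, 35), (Eve, cs, 9, Vega, F, 23, 20), (Eve, cs, 9, Zephyr, A, 14, 35), (Fay, cs, 2, Lyra, C, 21, 5), (Ivy, eng, 2, Lyra, C, 21, 5), (Ivy, k1, 2, Lyra, C, 21, 5), (Vic, law, 2, Lyra, C, 21, 5), (Xia, x1, 9, Vega, F, 23, 20), (Xia, x1, 9, Zephyr, A, 14, 35)}
π[title, sname]: project onto (title, sname) (1 duplicate(s) eliminated) → {(Lyra, Ada), (Lyra, Fay), (Lyra, Ivy), (Lyra, Vic), (Vega, Bo), (Vega, Eve), (Vega, Xia), (Zephyr, Bo), (Zephyr, Eve), (Zephyr, Xia)}

{(Lyra, Ada), (Lyra, Fay), (Lyra, Ivy), (Lyra, Vic), (Vega, Bo), (Vega, Eve), (Vega, Xia), (Zephyr, Bo), (Zephyr, Eve), (Zephyr, Xia)}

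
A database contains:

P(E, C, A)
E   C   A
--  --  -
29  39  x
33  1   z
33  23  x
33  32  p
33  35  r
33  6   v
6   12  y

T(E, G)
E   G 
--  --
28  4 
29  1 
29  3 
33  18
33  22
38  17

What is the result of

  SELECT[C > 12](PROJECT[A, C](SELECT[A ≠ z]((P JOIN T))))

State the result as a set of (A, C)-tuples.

{(p, 32), (r, 35), (x, 23), (x, 39)}

Natural join on E: {(29, 39, x, 1), (29, 39, x, 3), (33, 1, z, 18), (33, 1, z, 22), (33, 23, x, 18), (33, 23, x, 22), (33, 32, p, 18), (33, 32, p, 22), (33, 35, r, 18), (33, 35, r, 22), (33, 6, v, 18), (33, 6, v, 22)}
σ[A ≠ z]: keep tuples satisfying A ≠ z → {(29, 39, x, 1), (29, 39, x, 3), (33, 23, x, 18), (33, 23, x, 22), (33, 32, p, 18), (33, 32, p, 22), (33, 35, r, 18), (33, 35, r, 22), (33, 6, v, 18), (33, 6, v, 22)}
Projecting to A, C (5 duplicate(s) eliminated): {(p, 32), (r, 35), (v, 6), (x, 23), (x, 39)}
σ[C > 12]: keep tuples satisfying C > 12 → {(p, 32), (r, 35), (x, 23), (x, 39)}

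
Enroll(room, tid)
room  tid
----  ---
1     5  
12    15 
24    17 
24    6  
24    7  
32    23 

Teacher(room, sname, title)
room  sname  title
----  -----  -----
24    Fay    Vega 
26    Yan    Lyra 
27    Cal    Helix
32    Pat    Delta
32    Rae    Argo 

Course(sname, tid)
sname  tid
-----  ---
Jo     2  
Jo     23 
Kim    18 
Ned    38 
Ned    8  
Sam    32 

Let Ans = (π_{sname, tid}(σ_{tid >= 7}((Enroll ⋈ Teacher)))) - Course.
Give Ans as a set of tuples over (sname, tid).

{(Fay, 17), (Fay, 7), (Pat, 23), (Rae, 23)}

Joining Enroll and Teacher on room yields {(24, 17, Fay, Vega), (24, 6, Fay, Vega), (24, 7, Fay, Vega), (32, 23, Pat, Delta), (32, 23, Rae, Argo)}.
Filtering on tid >= 7 leaves {(24, 17, Fay, Vega), (24, 7, Fay, Vega), (32, 23, Pat, Delta), (32, 23, Rae, Argo)}.
π_{sname, tid} gives {(Fay, 17), (Fay, 7), (Pat, 23), (Rae, 23)}.
Difference: {(Fay, 17), (Fay, 7), (Pat, 23), (Rae, 23)} with {(Jo, 2), (Jo, 23), (Kim, 18), (Ned, 38), (Ned, 8), (Sam, 32)} → {(Fay, 17), (Fay, 7), (Pat, 23), (Rae, 23)}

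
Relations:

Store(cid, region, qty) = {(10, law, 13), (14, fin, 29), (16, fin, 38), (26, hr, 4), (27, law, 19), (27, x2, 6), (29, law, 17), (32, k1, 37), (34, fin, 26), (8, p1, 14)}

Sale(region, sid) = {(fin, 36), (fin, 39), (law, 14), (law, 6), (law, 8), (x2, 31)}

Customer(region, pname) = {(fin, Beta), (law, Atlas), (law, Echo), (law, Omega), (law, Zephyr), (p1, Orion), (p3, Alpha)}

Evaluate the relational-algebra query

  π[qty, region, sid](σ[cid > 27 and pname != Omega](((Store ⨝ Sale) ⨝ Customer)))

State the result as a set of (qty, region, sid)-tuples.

{(17, law, 14), (17, law, 6), (17, law, 8), (26, fin, 36), (26, fin, 39)}

Natural join on region: {(10, law, 13, 14), (10, law, 13, 6), (10, law, 13, 8), (14, fin, 29, 36), (14, fin, 29, 39), (16, fin, 38, 36), (16, fin, 38, 39), (27, law, 19, 14), (27, law, 19, 6), (27, law, 19, 8), (27, x2, 6, 31), (29, law, 17, 14), (29, law, 17, 6), (29, law, 17, 8), (34, fin, 26, 36), (34, fin, 26, 39)}
Natural join on region: {(10, law, 13, 14, Atlas), (10, law, 13, 14, Echo), (10, law, 13, 14, Omega), (10, law, 13, 14, Zephyr), (10, law, 13, 6, Atlas), (10, law, 13, 6, Echo), (10, law, 13, 6, Omega), (10, law, 13, 6, Zephyr), (10, law, 13, 8, Atlas), (10, law, 13, 8, Echo), (10, law, 13, 8, Omega), (10, law, 13, 8, Zephyr), (14, fin, 29, 36, Beta), (14, fin, 29, 39, Beta), (16, fin, 38, 36, Beta), (16, fin, 38, 39, Beta), (27, law, 19, 14, Atlas), (27, law, 19, 14, Echo), (27, law, 19, 14, Omega), (27, law, 19, 14, Zephyr), (27, law, 19, 6, Atlas), (27, law, 19, 6, Echo), (27, law, 19, 6, Omega), (27, law, 19, 6, Zephyr), (27, law, 19, 8, Atlas), (27, law, 19, 8, Echo), (27, law, 19, 8, Omega), (27, law, 19, 8, Zephyr), (29, law, 17, 14, Atlas), (29, law, 17, 14, Echo), (29, law, 17, 14, Omega), (29, law, 17, 14, Zephyr), (29, law, 17, 6, Atlas), (29, law, 17, 6, Echo), (29, law, 17, 6, Omega), (29, law, 17, 6, Zephyr), (29, law, 17, 8, Atlas), (29, law, 17, 8, Echo), (29, law, 17, 8, Omega), (29, law, 17, 8, Zephyr), (34, fin, 26, 36, Beta), (34, fin, 26, 39, Beta)}
Selection cid > 27 and pname != Omega: {(29, law, 17, 14, Atlas), (29, law, 17, 14, Echo), (29, law, 17, 14, Zephyr), (29, law, 17, 6, Atlas), (29, law, 17, 6, Echo), (29, law, 17, 6, Zephyr), (29, law, 17, 8, Atlas), (29, law, 17, 8, Echo), (29, law, 17, 8, Zephyr), (34, fin, 26, 36, Beta), (34, fin, 26, 39, Beta)}
Projecting to qty, region, sid (6 duplicate(s) eliminated): {(17, law, 14), (17, law, 6), (17, law, 8), (26, fin, 36), (26, fin, 39)}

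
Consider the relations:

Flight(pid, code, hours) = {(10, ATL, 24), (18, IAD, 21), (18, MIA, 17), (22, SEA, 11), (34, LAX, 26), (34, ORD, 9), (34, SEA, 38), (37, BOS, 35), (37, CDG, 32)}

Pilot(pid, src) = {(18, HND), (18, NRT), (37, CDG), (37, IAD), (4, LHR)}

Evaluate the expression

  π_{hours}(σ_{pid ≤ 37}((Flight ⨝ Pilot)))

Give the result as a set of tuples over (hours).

{17, 21, 32, 35}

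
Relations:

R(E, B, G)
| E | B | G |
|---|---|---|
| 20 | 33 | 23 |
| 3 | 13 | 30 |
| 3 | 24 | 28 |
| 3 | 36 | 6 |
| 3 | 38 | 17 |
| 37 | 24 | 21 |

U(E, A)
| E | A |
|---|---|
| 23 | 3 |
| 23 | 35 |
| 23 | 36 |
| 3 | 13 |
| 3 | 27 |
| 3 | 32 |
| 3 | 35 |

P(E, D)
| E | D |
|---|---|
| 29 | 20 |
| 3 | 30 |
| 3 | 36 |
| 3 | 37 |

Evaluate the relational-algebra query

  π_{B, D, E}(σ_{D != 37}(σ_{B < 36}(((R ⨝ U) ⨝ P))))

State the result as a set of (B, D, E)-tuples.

R ⋈ U (natural join on E): {(3, 13, 30, 13), (3, 13, 30, 27), (3, 13, 30, 32), (3, 13, 30, 35), (3, 24, 28, 13), (3, 24, 28, 27), (3, 24, 28, 32), (3, 24, 28, 35), (3, 36, 6, 13), (3, 36, 6, 27), (3, 36, 6, 32), (3, 36, 6, 35), (3, 38, 17, 13), (3, 38, 17, 27), (3, 38, 17, 32), (3, 38, 17, 35)}
(R ⨝ U) ⋈ P (natural join on E): {(3, 13, 30, 13, 30), (3, 13, 30, 13, 36), (3, 13, 30, 13, 37), (3, 13, 30, 27, 30), (3, 13, 30, 27, 36), (3, 13, 30, 27, 37), (3, 13, 30, 32, 30), (3, 13, 30, 32, 36), (3, 13, 30, 32, 37), (3, 13, 30, 35, 30), (3, 13, 30, 35, 36), (3, 13, 30, 35, 37), (3, 24, 28, 13, 30), (3, 24, 28, 13, 36), (3, 24, 28, 13, 37), (3, 24, 28, 27, 30), (3, 24, 28, 27, 36), (3, 24, 28, 27, 37), (3, 24, 28, 32, 30), (3, 24, 28, 32, 36), (3, 24, 28, 32, 37), (3, 24, 28, 35, 30), (3, 24, 28, 35, 36), (3, 24, 28, 35, 37), (3, 36, 6, 13, 30), (3, 36, 6, 13, 36), (3, 36, 6, 13, 37), (3, 36, 6, 27, 30), (3, 36, 6, 27, 36), (3, 36, 6, 27, 37), (3, 36, 6, 32, 30), (3, 36, 6, 32, 36), (3, 36, 6, 32, 37), (3, 36, 6, 35, 30), (3, 36, 6, 35, 36), (3, 36, 6, 35, 37), (3, 38, 17, 13, 30), (3, 38, 17, 13, 36), (3, 38, 17, 13, 37), (3, 38, 17, 27, 30), (3, 38, 17, 27, 36), (3, 38, 17, 27, 37), (3, 38, 17, 32, 30), (3, 38, 17, 32, 36), (3, 38, 17, 32, 37), (3, 38, 17, 35, 30), (3, 38, 17, 35, 36), (3, 38, 17, 35, 37)}
σ[B < 36]: keep tuples satisfying B < 36 → {(3, 13, 30, 13, 30), (3, 13, 30, 13, 36), (3, 13, 30, 13, 37), (3, 13, 30, 27, 30), (3, 13, 30, 27, 36), (3, 13, 30, 27, 37), (3, 13, 30, 32, 30), (3, 13, 30, 32, 36), (3, 13, 30, 32, 37), (3, 13, 30, 35, 30), (3, 13, 30, 35, 36), (3, 13, 30, 35, 37), (3, 24, 28, 13, 30), (3, 24, 28, 13, 36), (3, 24, 28, 13, 37), (3, 24, 28, 27, 30), (3, 24, 28, 27, 36), (3, 24, 28, 27, 37), (3, 24, 28, 32, 30), (3, 24, 28, 32, 36), (3, 24, 28, 32, 37), (3, 24, 28, 35, 30), (3, 24, 28, 35, 36), (3, 24, 28, 35, 37)}
σ[D != 37]: keep tuples satisfying D != 37 → {(3, 13, 30, 13, 30), (3, 13, 30, 13, 36), (3, 13, 30, 27, 30), (3, 13, 30, 27, 36), (3, 13, 30, 32, 30), (3, 13, 30, 32, 36), (3, 13, 30, 35, 30), (3, 13, 30, 35, 36), (3, 24, 28, 13, 30), (3, 24, 28, 13, 36), (3, 24, 28, 27, 30), (3, 24, 28, 27, 36), (3, 24, 28, 32, 30), (3, 24, 28, 32, 36), (3, 24, 28, 35, 30), (3, 24, 28, 35, 36)}
Projecting to B, D, E (12 duplicate(s) eliminated): {(13, 30, 3), (13, 36, 3), (24, 30, 3), (24, 36, 3)}

{(13, 30, 3), (13, 36, 3), (24, 30, 3), (24, 36, 3)}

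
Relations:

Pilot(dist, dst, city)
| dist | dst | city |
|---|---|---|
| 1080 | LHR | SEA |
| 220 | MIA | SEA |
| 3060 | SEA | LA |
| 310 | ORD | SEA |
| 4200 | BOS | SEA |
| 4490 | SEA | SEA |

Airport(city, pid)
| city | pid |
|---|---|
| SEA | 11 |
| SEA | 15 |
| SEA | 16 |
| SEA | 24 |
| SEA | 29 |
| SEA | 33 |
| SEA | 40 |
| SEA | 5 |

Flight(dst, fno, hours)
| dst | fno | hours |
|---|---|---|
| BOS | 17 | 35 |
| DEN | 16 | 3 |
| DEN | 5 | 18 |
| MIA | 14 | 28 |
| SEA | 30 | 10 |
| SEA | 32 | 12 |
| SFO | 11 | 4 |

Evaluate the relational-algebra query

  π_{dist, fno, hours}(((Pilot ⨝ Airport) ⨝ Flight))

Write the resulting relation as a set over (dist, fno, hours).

Joining Pilot and Airport on city yields {(1080, LHR, SEA, 11), (1080, LHR, SEA, 15), (1080, LHR, SEA, 16), (1080, LHR, SEA, 24), (1080, LHR, SEA, 29), (1080, LHR, SEA, 33), (1080, LHR, SEA, 40), (1080, LHR, SEA, 5), (220, MIA, SEA, 11), (220, MIA, SEA, 15), (220, MIA, SEA, 16), (220, MIA, SEA, 24), (220, MIA, SEA, 29), (220, MIA, SEA, 33), (220, MIA, SEA, 40), (220, MIA, SEA, 5), (310, ORD, SEA, 11), (310, ORD, SEA, 15), (310, ORD, SEA, 16), (310, ORD, SEA, 24), (310, ORD, SEA, 29), (310, ORD, SEA, 33), (310, ORD, SEA, 40), (310, ORD, SEA, 5), (4200, BOS, SEA, 11), (4200, BOS, SEA, 15), (4200, BOS, SEA, 16), (4200, BOS, SEA, 24), (4200, BOS, SEA, 29), (4200, BOS, SEA, 33), (4200, BOS, SEA, 40), (4200, BOS, SEA, 5), (4490, SEA, SEA, 11), (4490, SEA, SEA, 15), (4490, SEA, SEA, 16), (4490, SEA, SEA, 24), (4490, SEA, SEA, 29), (4490, SEA, SEA, 33), (4490, SEA, SEA, 40), (4490, SEA, SEA, 5)}.
Joining (Pilot ⨝ Airport) and Flight on dst yields {(220, MIA, SEA, 11, 14, 28), (220, MIA, SEA, 15, 14, 28), (220, MIA, SEA, 16, 14, 28), (220, MIA, SEA, 24, 14, 28), (220, MIA, SEA, 29, 14, 28), (220, MIA, SEA, 33, 14, 28), (220, MIA, SEA, 40, 14, 28), (220, MIA, SEA, 5, 14, 28), (4200, BOS, SEA, 11, 17, 35), (4200, BOS, SEA, 15, 17, 35), (4200, BOS, SEA, 16, 17, 35), (4200, BOS, SEA, 24, 17, 35), (4200, BOS, SEA, 29, 17, 35), (4200, BOS, SEA, 33, 17, 35), (4200, BOS, SEA, 40, 17, 35), (4200, BOS, SEA, 5, 17, 35), (4490, SEA, SEA, 11, 30, 10), (4490, SEA, SEA, 11, 32, 12), (4490, SEA, SEA, 15, 30, 10), (4490, SEA, SEA, 15, 32, 12), (4490, SEA, SEA, 16, 30, 10), (4490, SEA, SEA, 16, 32, 12), (4490, SEA, SEA, 24, 30, 10), (4490, SEA, SEA, 24, 32, 12), (4490, SEA, SEA, 29, 30, 10), (4490, SEA, SEA, 29, 32, 12), (4490, SEA, SEA, 33, 30, 10), (4490, SEA, SEA, 33, 32, 12), (4490, SEA, SEA, 40, 30, 10), (4490, SEA, SEA, 40, 32, 12), (4490, SEA, SEA, 5, 30, 10), (4490, SEA, SEA, 5, 32, 12)}.
π_{dist, fno, hours} gives {(220, 14, 28), (4200, 17, 35), (4490, 30, 10), (4490, 32, 12)} (28 duplicate(s) eliminated).

{(220, 14, 28), (4200, 17, 35), (4490, 30, 10), (4490, 32, 12)}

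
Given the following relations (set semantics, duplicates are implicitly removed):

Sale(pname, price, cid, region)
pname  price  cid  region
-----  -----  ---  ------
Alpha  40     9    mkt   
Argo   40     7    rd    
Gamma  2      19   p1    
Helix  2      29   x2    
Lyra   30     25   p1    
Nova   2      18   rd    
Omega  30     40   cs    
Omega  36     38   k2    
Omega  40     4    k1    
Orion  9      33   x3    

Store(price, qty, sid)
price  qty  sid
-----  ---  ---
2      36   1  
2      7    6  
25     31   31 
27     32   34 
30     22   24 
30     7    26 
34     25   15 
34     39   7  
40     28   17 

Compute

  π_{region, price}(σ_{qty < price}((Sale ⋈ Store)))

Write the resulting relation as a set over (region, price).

{(cs, 30), (k1, 40), (mkt, 40), (p1, 30), (rd, 40)}

Joining Sale and Store on price yields {(Alpha, 40, 9, mkt, 28, 17), (Argo, 40, 7, rd, 28, 17), (Gamma, 2, 19, p1, 36, 1), (Gamma, 2, 19, p1, 7, 6), (Helix, 2, 29, x2, 36, 1), (Helix, 2, 29, x2, 7, 6), (Lyra, 30, 25, p1, 22, 24), (Lyra, 30, 25, p1, 7, 26), (Nova, 2, 18, rd, 36, 1), (Nova, 2, 18, rd, 7, 6), (Omega, 30, 40, cs, 22, 24), (Omega, 30, 40, cs, 7, 26), (Omega, 40, 4, k1, 28, 17)}.
Apply σ_{qty < price}; surviving tuples: {(Alpha, 40, 9, mkt, 28, 17), (Argo, 40, 7, rd, 28, 17), (Lyra, 30, 25, p1, 22, 24), (Lyra, 30, 25, p1, 7, 26), (Omega, 30, 40, cs, 22, 24), (Omega, 30, 40, cs, 7, 26), (Omega, 40, 4, k1, 28, 17)}
Projecting to region, price (2 duplicate(s) eliminated): {(cs, 30), (k1, 40), (mkt, 40), (p1, 30), (rd, 40)}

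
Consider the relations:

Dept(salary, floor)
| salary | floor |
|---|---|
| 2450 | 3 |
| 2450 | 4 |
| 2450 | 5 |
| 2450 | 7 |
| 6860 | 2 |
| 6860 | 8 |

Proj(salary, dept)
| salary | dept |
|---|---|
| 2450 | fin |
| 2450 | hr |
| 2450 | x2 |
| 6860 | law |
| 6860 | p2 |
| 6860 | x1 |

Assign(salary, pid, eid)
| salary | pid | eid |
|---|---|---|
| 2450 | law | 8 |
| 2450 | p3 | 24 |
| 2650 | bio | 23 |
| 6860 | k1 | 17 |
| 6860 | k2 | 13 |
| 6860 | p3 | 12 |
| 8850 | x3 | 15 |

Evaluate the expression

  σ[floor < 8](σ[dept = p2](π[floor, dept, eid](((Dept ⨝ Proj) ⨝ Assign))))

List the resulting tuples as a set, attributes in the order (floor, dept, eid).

Natural join on salary: {(2450, 3, fin), (2450, 3, hr), (2450, 3, x2), (2450, 4, fin), (2450, 4, hr), (2450, 4, x2), (2450, 5, fin), (2450, 5, hr), (2450, 5, x2), (2450, 7, fin), (2450, 7, hr), (2450, 7, x2), (6860, 2, law), (6860, 2, p2), (6860, 2, x1), (6860, 8, law), (6860, 8, p2), (6860, 8, x1)}
Natural join on salary: {(2450, 3, fin, law, 8), (2450, 3, fin, p3, 24), (2450, 3, hr, law, 8), (2450, 3, hr, p3, 24), (2450, 3, x2, law, 8), (2450, 3, x2, p3, 24), (2450, 4, fin, law, 8), (2450, 4, fin, p3, 24), (2450, 4, hr, law, 8), (2450, 4, hr, p3, 24), (2450, 4, x2, law, 8), (2450, 4, x2, p3, 24), (2450, 5, fin, law, 8), (2450, 5, fin, p3, 24), (2450, 5, hr, law, 8), (2450, 5, hr, p3, 24), (2450, 5, x2, law, 8), (2450, 5, x2, p3, 24), (2450, 7, fin, law, 8), (2450, 7, fin, p3, 24), (2450, 7, hr, law, 8), (2450, 7, hr, p3, 24), (2450, 7, x2, law, 8), (2450, 7, x2, p3, 24), (6860, 2, law, k1, 17), (6860, 2, law, k2, 13), (6860, 2, law, p3, 12), (6860, 2, p2, k1, 17), (6860, 2, p2, k2, 13), (6860, 2, p2, p3, 12), (6860, 2, x1, k1, 17), (6860, 2, x1, k2, 13), (6860, 2, x1, p3, 12), (6860, 8, law, k1, 17), (6860, 8, law, k2, 13), (6860, 8, law, p3, 12), (6860, 8, p2, k1, 17), (6860, 8, p2, k2, 13), (6860, 8, p2, p3, 12), (6860, 8, x1, k1, 17), (6860, 8, x1, k2, 13), (6860, 8, x1, p3, 12)}
π_{floor, dept, eid} gives {(2, law, 12), (2, law, 13), (2, law, 17), (2, p2, 12), (2, p2, 13), (2, p2, 17), (2, x1, 12), (2, x1, 13), (2, x1, 17), (3, fin, 24), (3, fin, 8), (3, hr, 24), (3, hr, 8), (3, x2, 24), (3, x2, 8), (4, fin, 24), (4, fin, 8), (4, hr, 24), (4, hr, 8), (4, x2, 24), (4, x2, 8), (5, fin, 24), (5, fin, 8), (5, hr, 24), (5, hr, 8), (5, x2, 24), (5, x2, 8), (7, fin, 24), (7, fin, 8), (7, hr, 24), (7, hr, 8), (7, x2, 24), (7, x2, 8), (8, law, 12), (8, law, 13), (8, law, 17), (8, p2, 12), (8, p2, 13), (8, p2, 17), (8, x1, 12), (8, x1, 13), (8, x1, 17)}.
Selection dept = p2: {(2, p2, 12), (2, p2, 13), (2, p2, 17), (8, p2, 12), (8, p2, 13), (8, p2, 17)}
Selection floor < 8: {(2, p2, 12), (2, p2, 13), (2, p2, 17)}

{(2, p2, 12), (2, p2, 13), (2, p2, 17)}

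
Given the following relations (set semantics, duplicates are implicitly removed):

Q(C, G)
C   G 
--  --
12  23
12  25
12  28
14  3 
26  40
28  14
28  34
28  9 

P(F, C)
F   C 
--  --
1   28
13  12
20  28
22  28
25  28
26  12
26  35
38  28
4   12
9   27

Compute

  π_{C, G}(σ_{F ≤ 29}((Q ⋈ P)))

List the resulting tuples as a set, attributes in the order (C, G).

Natural join on C: {(12, 23, 13), (12, 23, 26), (12, 23, 4), (12, 25, 13), (12, 25, 26), (12, 25, 4), (12, 28, 13), (12, 28, 26), (12, 28, 4), (28, 14, 1), (28, 14, 20), (28, 14, 22), (28, 14, 25), (28, 14, 38), (28, 34, 1), (28, 34, 20), (28, 34, 22), (28, 34, 25), (28, 34, 38), (28, 9, 1), (28, 9, 20), (28, 9, 22), (28, 9, 25), (28, 9, 38)}
Filtering on F ≤ 29 leaves {(12, 23, 13), (12, 23, 26), (12, 23, 4), (12, 25, 13), (12, 25, 26), (12, 25, 4), (12, 28, 13), (12, 28, 26), (12, 28, 4), (28, 14, 1), (28, 14, 20), (28, 14, 22), (28, 14, 25), (28, 34, 1), (28, 34, 20), (28, 34, 22), (28, 34, 25), (28, 9, 1), (28, 9, 20), (28, 9, 22), (28, 9, 25)}.
Projecting to C, G (15 duplicate(s) eliminated): {(12, 23), (12, 25), (12, 28), (28, 14), (28, 34), (28, 9)}

{(12, 23), (12, 25), (12, 28), (28, 14), (28, 34), (28, 9)}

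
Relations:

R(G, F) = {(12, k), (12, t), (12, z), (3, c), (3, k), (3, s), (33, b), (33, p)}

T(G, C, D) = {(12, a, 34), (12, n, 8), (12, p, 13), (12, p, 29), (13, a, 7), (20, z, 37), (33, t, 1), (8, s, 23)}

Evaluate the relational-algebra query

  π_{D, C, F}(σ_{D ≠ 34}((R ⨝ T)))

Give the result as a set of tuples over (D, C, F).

R ⋈ T (natural join on G): {(12, k, a, 34), (12, k, n, 8), (12, k, p, 13), (12, k, p, 29), (12, t, a, 34), (12, t, n, 8), (12, t, p, 13), (12, t, p, 29), (12, z, a, 34), (12, z, n, 8), (12, z, p, 13), (12, z, p, 29), (33, b, t, 1), (33, p, t, 1)}
Apply σ_{D ≠ 34}; surviving tuples: {(12, k, n, 8), (12, k, p, 13), (12, k, p, 29), (12, t, n, 8), (12, t, p, 13), (12, t, p, 29), (12, z, n, 8), (12, z, p, 13), (12, z, p, 29), (33, b, t, 1), (33, p, t, 1)}
Projecting to D, C, F: {(1, t, b), (1, t, p), (13, p, k), (13, p, t), (13, p, z), (29, p, k), (29, p, t), (29, p, z), (8, n, k), (8, n, t), (8, n, z)}

{(1, t, b), (1, t, p), (13, p, k), (13, p, t), (13, p, z), (29, p, k), (29, p, t), (29, p, z), (8, n, k), (8, n, t), (8, n, z)}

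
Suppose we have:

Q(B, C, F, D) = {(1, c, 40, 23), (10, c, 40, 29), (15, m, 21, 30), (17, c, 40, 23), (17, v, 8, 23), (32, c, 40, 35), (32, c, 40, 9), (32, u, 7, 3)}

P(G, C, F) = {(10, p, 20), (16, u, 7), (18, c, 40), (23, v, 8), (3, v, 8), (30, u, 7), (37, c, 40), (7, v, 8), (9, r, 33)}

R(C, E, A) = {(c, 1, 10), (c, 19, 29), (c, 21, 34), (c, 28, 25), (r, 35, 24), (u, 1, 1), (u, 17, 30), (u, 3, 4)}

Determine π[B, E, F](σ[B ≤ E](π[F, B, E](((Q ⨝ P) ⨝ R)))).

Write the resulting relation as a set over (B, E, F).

Joining Q and P on C, F yields {(1, c, 40, 23, 18), (1, c, 40, 23, 37), (10, c, 40, 29, 18), (10, c, 40, 29, 37), (17, c, 40, 23, 18), (17, c, 40, 23, 37), (17, v, 8, 23, 23), (17, v, 8, 23, 3), (17, v, 8, 23, 7), (32, c, 40, 35, 18), (32, c, 40, 35, 37), (32, c, 40, 9, 18), (32, c, 40, 9, 37), (32, u, 7, 3, 16), (32, u, 7, 3, 30)}.
Joining (Q ⨝ P) and R on C yields {(1, c, 40, 23, 18, 1, 10), (1, c, 40, 23, 18, 19, 29), (1, c, 40, 23, 18, 21, 34), (1, c, 40, 23, 18, 28, 25), (1, c, 40, 23, 37, 1, 10), (1, c, 40, 23, 37, 19, 29), (1, c, 40, 23, 37, 21, 34), (1, c, 40, 23, 37, 28, 25), (10, c, 40, 29, 18, 1, 10), (10, c, 40, 29, 18, 19, 29), (10, c, 40, 29, 18, 21, 34), (10, c, 40, 29, 18, 28, 25), (10, c, 40, 29, 37, 1, 10), (10, c, 40, 29, 37, 19, 29), (10, c, 40, 29, 37, 21, 34), (10, c, 40, 29, 37, 28, 25), (17, c, 40, 23, 18, 1, 10), (17, c, 40, 23, 18, 19, 29), (17, c, 40, 23, 18, 21, 34), (17, c, 40, 23, 18, 28, 25), (17, c, 40, 23, 37, 1, 10), (17, c, 40, 23, 37, 19, 29), (17, c, 40, 23, 37, 21, 34), (17, c, 40, 23, 37, 28, 25), (32, c, 40, 35, 18, 1, 10), (32, c, 40, 35, 18, 19, 29), (32, c, 40, 35, 18, 21, 34), (32, c, 40, 35, 18, 28, 25), (32, c, 40, 35, 37, 1, 10), (32, c, 40, 35, 37, 19, 29), (32, c, 40, 35, 37, 21, 34), (32, c, 40, 35, 37, 28, 25), (32, c, 40, 9, 18, 1, 10), (32, c, 40, 9, 18, 19, 29), (32, c, 40, 9, 18, 21, 34), (32, c, 40, 9, 18, 28, 25), (32, c, 40, 9, 37, 1, 10), (32, c, 40, 9, 37, 19, 29), (32, c, 40, 9, 37, 21, 34), (32, c, 40, 9, 37, 28, 25), (32, u, 7, 3, 16, 1, 1), (32, u, 7, 3, 16, 17, 30), (32, u, 7, 3, 16, 3, 4), (32, u, 7, 3, 30, 1, 1), (32, u, 7, 3, 30, 17, 30), (32, u, 7, 3, 30, 3, 4)}.
π_{F, B, E} gives {(40, 1, 1), (40, 1, 19), (40, 1, 21), (40, 1, 28), (40, 10, 1), (40, 10, 19), (40, 10, 21), (40, 10, 28), (40, 17, 1), (40, 17, 19), (40, 17, 21), (40, 17, 28), (40, 32, 1), (40, 32, 19), (40, 32, 21), (40, 32, 28), (7, 32, 1), (7, 32, 17), (7, 32, 3)} (27 duplicate(s) eliminated).
σ[B ≤ E]: keep tuples satisfying B ≤ E → {(40, 1, 1), (40, 1, 19), (40, 1, 21), (40, 1, 28), (40, 10, 19), (40, 10, 21), (40, 10, 28), (40, 17, 19), (40, 17, 21), (40, 17, 28)}
π_{B, E, F} gives {(1, 1, 40), (1, 19, 40), (1, 21, 40), (1, 28, 40), (10, 19, 40), (10, 21, 40), (10, 28, 40), (17, 19, 40), (17, 21, 40), (17, 28, 40)}.

{(1, 1, 40), (1, 19, 40), (1, 21, 40), (1, 28, 40), (10, 19, 40), (10, 21, 40), (10, 28, 40), (17, 19, 40), (17, 21, 40), (17, 28, 40)}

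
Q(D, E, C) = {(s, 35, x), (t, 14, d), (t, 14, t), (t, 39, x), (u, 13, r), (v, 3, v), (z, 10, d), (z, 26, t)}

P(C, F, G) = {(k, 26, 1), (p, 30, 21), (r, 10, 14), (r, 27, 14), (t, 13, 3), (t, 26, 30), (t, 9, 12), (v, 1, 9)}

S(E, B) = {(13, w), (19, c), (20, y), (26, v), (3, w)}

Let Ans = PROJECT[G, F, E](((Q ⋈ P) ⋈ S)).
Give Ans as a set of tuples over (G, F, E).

Joining Q and P on C yields {(t, 14, t, 13, 3), (t, 14, t, 26, 30), (t, 14, t, 9, 12), (u, 13, r, 10, 14), (u, 13, r, 27, 14), (v, 3, v, 1, 9), (z, 26, t, 13, 3), (z, 26, t, 26, 30), (z, 26, t, 9, 12)}.
Joining (Q ⋈ P) and S on E yields {(u, 13, r, 10, 14, w), (u, 13, r, 27, 14, w), (v, 3, v, 1, 9, w), (z, 26, t, 13, 3, v), (z, 26, t, 26, 30, v), (z, 26, t, 9, 12, v)}.
π_{G, F, E} gives {(12, 9, 26), (14, 10, 13), (14, 27, 13), (3, 13, 26), (30, 26, 26), (9, 1, 3)}.

{(12, 9, 26), (14, 10, 13), (14, 27, 13), (3, 13, 26), (30, 26, 26), (9, 1, 3)}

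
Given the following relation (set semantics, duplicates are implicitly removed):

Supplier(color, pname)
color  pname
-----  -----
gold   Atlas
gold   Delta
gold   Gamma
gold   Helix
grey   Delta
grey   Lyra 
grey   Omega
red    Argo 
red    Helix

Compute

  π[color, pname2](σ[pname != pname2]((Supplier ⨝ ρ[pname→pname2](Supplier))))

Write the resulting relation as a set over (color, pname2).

{(gold, Atlas), (gold, Delta), (gold, Gamma), (gold, Helix), (grey, Delta), (grey, Lyra), (grey, Omega), (red, Argo), (red, Helix)}

ρ[pname→pname2]: schema becomes (color, pname2); tuples unchanged.
Supplier ⋈ ρ[pname→pname2](Supplier) (natural join on color): {(gold, Atlas, Atlas), (gold, Atlas, Delta), (gold, Atlas, Gamma), (gold, Atlas, Helix), (gold, Delta, Atlas), (gold, Delta, Delta), (gold, Delta, Gamma), (gold, Delta, Helix), (gold, Gamma, Atlas), (gold, Gamma, Delta), (gold, Gamma, Gamma), (gold, Gamma, Helix), (gold, Helix, Atlas), (gold, Helix, Delta), (gold, Helix, Gamma), (gold, Helix, Helix), (grey, Delta, Delta), (grey, Delta, Lyra), (grey, Delta, Omega), (grey, Lyra, Delta), (grey, Lyra, Lyra), (grey, Lyra, Omega), (grey, Omega, Delta), (grey, Omega, Lyra), (grey, Omega, Omega), (red, Argo, Argo), (red, Argo, Helix), (red, Helix, Argo), (red, Helix, Helix)}
σ[pname != pname2]: keep tuples satisfying pname != pname2 → {(gold, Atlas, Delta), (gold, Atlas, Gamma), (gold, Atlas, Helix), (gold, Delta, Atlas), (gold, Delta, Gamma), (gold, Delta, Helix), (gold, Gamma, Atlas), (gold, Gamma, Delta), (gold, Gamma, Helix), (gold, Helix, Atlas), (gold, Helix, Delta), (gold, Helix, Gamma), (grey, Delta, Lyra), (grey, Delta, Omega), (grey, Lyra, Delta), (grey, Lyra, Omega), (grey, Omega, Delta), (grey, Omega, Lyra), (red, Argo, Helix), (red, Helix, Argo)}
Projecting to color, pname2 (11 duplicate(s) eliminated): {(gold, Atlas), (gold, Delta), (gold, Gamma), (gold, Helix), (grey, Delta), (grey, Lyra), (grey, Omega), (red, Argo), (red, Helix)}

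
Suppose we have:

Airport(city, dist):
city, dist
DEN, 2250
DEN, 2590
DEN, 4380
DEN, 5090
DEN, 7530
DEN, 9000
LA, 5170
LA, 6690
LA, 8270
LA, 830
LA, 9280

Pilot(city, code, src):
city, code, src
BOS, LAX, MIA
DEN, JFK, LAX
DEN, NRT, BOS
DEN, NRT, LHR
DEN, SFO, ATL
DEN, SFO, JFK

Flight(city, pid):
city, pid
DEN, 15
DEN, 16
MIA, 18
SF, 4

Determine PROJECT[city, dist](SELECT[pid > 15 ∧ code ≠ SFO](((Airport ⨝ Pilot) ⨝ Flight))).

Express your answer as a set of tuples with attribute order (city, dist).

Natural join on city: {(DEN, 2250, JFK, LAX), (DEN, 2250, NRT, BOS), (DEN, 2250, NRT, LHR), (DEN, 2250, SFO, ATL), (DEN, 2250, SFO, JFK), (DEN, 2590, JFK, LAX), (DEN, 2590, NRT, BOS), (DEN, 2590, NRT, LHR), (DEN, 2590, SFO, ATL), (DEN, 2590, SFO, JFK), (DEN, 4380, JFK, LAX), (DEN, 4380, NRT, BOS), (DEN, 4380, NRT, LHR), (DEN, 4380, SFO, ATL), (DEN, 4380, SFO, JFK), (DEN, 5090, JFK, LAX), (DEN, 5090, NRT, BOS), (DEN, 5090, NRT, LHR), (DEN, 5090, SFO, ATL), (DEN, 5090, SFO, JFK), (DEN, 7530, JFK, LAX), (DEN, 7530, NRT, BOS), (DEN, 7530, NRT, LHR), (DEN, 7530, SFO, ATL), (DEN, 7530, SFO, JFK), (DEN, 9000, JFK, LAX), (DEN, 9000, NRT, BOS), (DEN, 9000, NRT, LHR), (DEN, 9000, SFO, ATL), (DEN, 9000, SFO, JFK)}
Natural join on city: {(DEN, 2250, JFK, LAX, 15), (DEN, 2250, JFK, LAX, 16), (DEN, 2250, NRT, BOS, 15), (DEN, 2250, NRT, BOS, 16), (DEN, 2250, NRT, LHR, 15), (DEN, 2250, NRT, LHR, 16), (DEN, 2250, SFO, ATL, 15), (DEN, 2250, SFO, ATL, 16), (DEN, 2250, SFO, JFK, 15), (DEN, 2250, SFO, JFK, 16), (DEN, 2590, JFK, LAX, 15), (DEN, 2590, JFK, LAX, 16), (DEN, 2590, NRT, BOS, 15), (DEN, 2590, NRT, BOS, 16), (DEN, 2590, NRT, LHR, 15), (DEN, 2590, NRT, LHR, 16), (DEN, 2590, SFO, ATL, 15), (DEN, 2590, SFO, ATL, 16), (DEN, 2590, SFO, JFK, 15), (DEN, 2590, SFO, JFK, 16), (DEN, 4380, JFK, LAX, 15), (DEN, 4380, JFK, LAX, 16), (DEN, 4380, NRT, BOS, 15), (DEN, 4380, NRT, BOS, 16), (DEN, 4380, NRT, LHR, 15), (DEN, 4380, NRT, LHR, 16), (DEN, 4380, SFO, ATL, 15), (DEN, 4380, SFO, ATL, 16), (DEN, 4380, SFO, JFK, 15), (DEN, 4380, SFO, JFK, 16), (DEN, 5090, JFK, LAX, 15), (DEN, 5090, JFK, LAX, 16), (DEN, 5090, NRT, BOS, 15), (DEN, 5090, NRT, BOS, 16), (DEN, 5090, NRT, LHR, 15), (DEN, 5090, NRT, LHR, 16), (DEN, 5090, SFO, ATL, 15), (DEN, 5090, SFO, ATL, 16), (DEN, 5090, SFO, JFK, 15), (DEN, 5090, SFO, JFK, 16), (DEN, 7530, JFK, LAX, 15), (DEN, 7530, JFK, LAX, 16), (DEN, 7530, NRT, BOS, 15), (DEN, 7530, NRT, BOS, 16), (DEN, 7530, NRT, LHR, 15), (DEN, 7530, NRT, LHR, 16), (DEN, 7530, SFO, ATL, 15), (DEN, 7530, SFO, ATL, 16), (DEN, 7530, SFO, JFK, 15), (DEN, 7530, SFO, JFK, 16), (DEN, 9000, JFK, LAX, 15), (DEN, 9000, JFK, LAX, 16), (DEN, 9000, NRT, BOS, 15), (DEN, 9000, NRT, BOS, 16), (DEN, 9000, NRT, LHR, 15), (DEN, 9000, NRT, LHR, 16), (DEN, 9000, SFO, ATL, 15), (DEN, 9000, SFO, ATL, 16), (DEN, 9000, SFO, JFK, 15), (DEN, 9000, SFO, JFK, 16)}
Selection pid > 15 ∧ code ≠ SFO: {(DEN, 2250, JFK, LAX, 16), (DEN, 2250, NRT, BOS, 16), (DEN, 2250, NRT, LHR, 16), (DEN, 2590, JFK, LAX, 16), (DEN, 2590, NRT, BOS, 16), (DEN, 2590, NRT, LHR, 16), (DEN, 4380, JFK, LAX, 16), (DEN, 4380, NRT, BOS, 16), (DEN, 4380, NRT, LHR, 16), (DEN, 5090, JFK, LAX, 16), (DEN, 5090, NRT, BOS, 16), (DEN, 5090, NRT, LHR, 16), (DEN, 7530, JFK, LAX, 16), (DEN, 7530, NRT, BOS, 16), (DEN, 7530, NRT, LHR, 16), (DEN, 9000, JFK, LAX, 16), (DEN, 9000, NRT, BOS, 16), (DEN, 9000, NRT, LHR, 16)}
π_{city, dist} gives {(DEN, 2250), (DEN, 2590), (DEN, 4380), (DEN, 5090), (DEN, 7530), (DEN, 9000)} (12 duplicate(s) eliminated).

{(DEN, 2250), (DEN, 2590), (DEN, 4380), (DEN, 5090), (DEN, 7530), (DEN, 9000)}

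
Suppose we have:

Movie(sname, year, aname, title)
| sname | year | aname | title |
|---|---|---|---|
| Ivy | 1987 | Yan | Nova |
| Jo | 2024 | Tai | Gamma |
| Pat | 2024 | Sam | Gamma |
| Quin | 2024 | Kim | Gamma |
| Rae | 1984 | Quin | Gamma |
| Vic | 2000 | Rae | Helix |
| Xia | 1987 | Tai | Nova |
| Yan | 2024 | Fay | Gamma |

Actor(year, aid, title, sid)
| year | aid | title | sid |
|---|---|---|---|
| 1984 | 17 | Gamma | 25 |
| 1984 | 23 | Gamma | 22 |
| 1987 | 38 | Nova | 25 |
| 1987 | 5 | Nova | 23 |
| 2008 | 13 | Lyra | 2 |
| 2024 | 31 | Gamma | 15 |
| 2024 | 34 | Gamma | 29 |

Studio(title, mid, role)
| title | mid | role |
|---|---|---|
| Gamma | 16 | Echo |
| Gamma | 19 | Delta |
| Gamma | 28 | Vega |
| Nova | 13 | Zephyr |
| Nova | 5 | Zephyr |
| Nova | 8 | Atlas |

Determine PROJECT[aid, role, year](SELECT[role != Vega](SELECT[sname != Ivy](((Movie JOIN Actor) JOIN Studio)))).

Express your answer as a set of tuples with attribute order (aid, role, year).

{(17, Delta, 1984), (17, Echo, 1984), (23, Delta, 1984), (23, Echo, 1984), (31, Delta, 2024), (31, Echo, 2024), (34, Delta, 2024), (34, Echo, 2024), (38, Atlas, 1987), (38, Zephyr, 1987), (5, Atlas, 1987), (5, Zephyr, 1987)}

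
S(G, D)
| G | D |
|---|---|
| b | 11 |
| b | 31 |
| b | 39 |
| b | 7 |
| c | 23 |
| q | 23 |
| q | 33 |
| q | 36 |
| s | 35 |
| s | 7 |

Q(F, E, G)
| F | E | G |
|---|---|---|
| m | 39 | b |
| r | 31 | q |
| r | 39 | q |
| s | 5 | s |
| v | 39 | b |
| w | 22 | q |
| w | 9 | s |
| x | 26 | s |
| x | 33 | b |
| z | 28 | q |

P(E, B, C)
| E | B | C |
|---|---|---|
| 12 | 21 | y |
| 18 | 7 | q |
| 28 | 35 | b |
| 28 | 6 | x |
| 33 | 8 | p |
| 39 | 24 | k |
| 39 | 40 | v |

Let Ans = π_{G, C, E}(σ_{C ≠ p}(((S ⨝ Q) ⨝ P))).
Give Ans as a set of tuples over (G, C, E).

Joining S and Q on G yields {(b, 11, m, 39), (b, 11, v, 39), (b, 11, x, 33), (b, 31, m, 39), (b, 31, v, 39), (b, 31, x, 33), (b, 39, m, 39), (b, 39, v, 39), (b, 39, x, 33), (b, 7, m, 39), (b, 7, v, 39), (b, 7, x, 33), (q, 23, r, 31), (q, 23, r, 39), (q, 23, w, 22), (q, 23, z, 28), (q, 33, r, 31), (q, 33, r, 39), (q, 33, w, 22), (q, 33, z, 28), (q, 36, r, 31), (q, 36, r, 39), (q, 36, w, 22), (q, 36, z, 28), (s, 35, s, 5), (s, 35, w, 9), (s, 35, x, 26), (s, 7, s, 5), (s, 7, w, 9), (s, 7, x, 26)}.
Joining (S ⨝ Q) and P on E yields {(b, 11, m, 39, 24, k), (b, 11, m, 39, 40, v), (b, 11, v, 39, 24, k), (b, 11, v, 39, 40, v), (b, 11, x, 33, 8, p), (b, 31, m, 39, 24, k), (b, 31, m, 39, 40, v), (b, 31, v, 39, 24, k), (b, 31, v, 39, 40, v), (b, 31, x, 33, 8, p), (b, 39, m, 39, 24, k), (b, 39, m, 39, 40, v), (b, 39, v, 39, 24, k), (b, 39, v, 39, 40, v), (b, 39, x, 33, 8, p), (b, 7, m, 39, 24, k), (b, 7, m, 39, 40, v), (b, 7, v, 39, 24, k), (b, 7, v, 39, 40, v), (b, 7, x, 33, 8, p), (q, 23, r, 39, 24, k), (q, 23, r, 39, 40, v), (q, 23, z, 28, 35, b), (q, 23, z, 28, 6, x), (q, 33, r, 39, 24, k), (q, 33, r, 39, 40, v), (q, 33, z, 28, 35, b), (q, 33, z, 28, 6, x), (q, 36, r, 39, 24, k), (q, 36, r, 39, 40, v), (q, 36, z, 28, 35, b), (q, 36, z, 28, 6, x)}.
Filtering on C ≠ p leaves {(b, 11, m, 39, 24, k), (b, 11, m, 39, 40, v), (b, 11, v, 39, 24, k), (b, 11, v, 39, 40, v), (b, 31, m, 39, 24, k), (b, 31, m, 39, 40, v), (b, 31, v, 39, 24, k), (b, 31, v, 39, 40, v), (b, 39, m, 39, 24, k), (b, 39, m, 39, 40, v), (b, 39, v, 39, 24, k), (b, 39, v, 39, 40, v), (b, 7, m, 39, 24, k), (b, 7, m, 39, 40, v), (b, 7, v, 39, 24, k), (b, 7, v, 39, 40, v), (q, 23, r, 39, 24, k), (q, 23, r, 39, 40, v), (q, 23, z, 28, 35, b), (q, 23, z, 28, 6, x), (q, 33, r, 39, 24, k), (q, 33, r, 39, 40, v), (q, 33, z, 28, 35, b), (q, 33, z, 28, 6, x), (q, 36, r, 39, 24, k), (q, 36, r, 39, 40, v), (q, 36, z, 28, 35, b), (q, 36, z, 28, 6, x)}.
Keep only column(s) G, C, E (22 duplicate(s) eliminated): {(b, k, 39), (b, v, 39), (q, b, 28), (q, k, 39), (q, v, 39), (q, x, 28)}

{(b, k, 39), (b, v, 39), (q, b, 28), (q, k, 39), (q, v, 39), (q, x, 28)}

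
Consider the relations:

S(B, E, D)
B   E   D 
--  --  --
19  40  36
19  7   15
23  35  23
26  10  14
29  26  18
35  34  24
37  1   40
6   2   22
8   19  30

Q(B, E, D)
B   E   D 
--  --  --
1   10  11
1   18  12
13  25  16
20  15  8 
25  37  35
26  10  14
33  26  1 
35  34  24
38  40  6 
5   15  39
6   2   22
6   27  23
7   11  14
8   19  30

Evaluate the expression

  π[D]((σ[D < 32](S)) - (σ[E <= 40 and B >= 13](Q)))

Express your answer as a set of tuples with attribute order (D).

{15, 18, 22, 23, 30}

Apply σ_{D < 32}; surviving tuples: {(19, 7, 15), (23, 35, 23), (26, 10, 14), (29, 26, 18), (35, 34, 24), (6, 2, 22), (8, 19, 30)}
Apply σ_{E <= 40 and B >= 13}; surviving tuples: {(13, 25, 16), (20, 15, 8), (25, 37, 35), (26, 10, 14), (33, 26, 1), (35, 34, 24), (38, 40, 6)}
Set difference of the two operands is {(19, 7, 15), (23, 35, 23), (29, 26, 18), (6, 2, 22), (8, 19, 30)}.
Keep only column(s) D: {15, 18, 22, 23, 30}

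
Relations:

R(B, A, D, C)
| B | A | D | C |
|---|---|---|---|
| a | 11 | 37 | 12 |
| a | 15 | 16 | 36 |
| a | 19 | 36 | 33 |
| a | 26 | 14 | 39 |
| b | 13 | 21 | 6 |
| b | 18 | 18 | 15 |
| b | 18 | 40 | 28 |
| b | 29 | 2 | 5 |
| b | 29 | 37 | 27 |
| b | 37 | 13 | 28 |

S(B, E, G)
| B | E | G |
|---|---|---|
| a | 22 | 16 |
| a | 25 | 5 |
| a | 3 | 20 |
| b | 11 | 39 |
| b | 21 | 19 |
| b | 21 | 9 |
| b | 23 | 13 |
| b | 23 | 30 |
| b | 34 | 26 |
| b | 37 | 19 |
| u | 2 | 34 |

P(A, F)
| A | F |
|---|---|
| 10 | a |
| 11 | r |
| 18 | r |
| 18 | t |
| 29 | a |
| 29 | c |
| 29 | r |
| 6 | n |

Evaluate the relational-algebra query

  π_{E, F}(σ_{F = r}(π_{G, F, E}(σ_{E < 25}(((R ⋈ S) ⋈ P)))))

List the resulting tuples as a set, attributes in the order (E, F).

{(11, r), (21, r), (22, r), (23, r), (3, r)}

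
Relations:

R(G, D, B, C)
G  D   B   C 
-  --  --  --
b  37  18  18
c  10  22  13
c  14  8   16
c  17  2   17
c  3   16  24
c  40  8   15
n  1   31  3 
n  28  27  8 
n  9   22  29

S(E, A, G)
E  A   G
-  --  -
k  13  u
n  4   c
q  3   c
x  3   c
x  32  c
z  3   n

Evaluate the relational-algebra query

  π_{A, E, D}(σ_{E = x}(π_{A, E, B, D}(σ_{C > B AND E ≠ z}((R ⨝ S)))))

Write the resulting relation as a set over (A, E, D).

{(3, x, 14), (3, x, 17), (3, x, 3), (3, x, 40), (32, x, 14), (32, x, 17), (32, x, 3), (32, x, 40)}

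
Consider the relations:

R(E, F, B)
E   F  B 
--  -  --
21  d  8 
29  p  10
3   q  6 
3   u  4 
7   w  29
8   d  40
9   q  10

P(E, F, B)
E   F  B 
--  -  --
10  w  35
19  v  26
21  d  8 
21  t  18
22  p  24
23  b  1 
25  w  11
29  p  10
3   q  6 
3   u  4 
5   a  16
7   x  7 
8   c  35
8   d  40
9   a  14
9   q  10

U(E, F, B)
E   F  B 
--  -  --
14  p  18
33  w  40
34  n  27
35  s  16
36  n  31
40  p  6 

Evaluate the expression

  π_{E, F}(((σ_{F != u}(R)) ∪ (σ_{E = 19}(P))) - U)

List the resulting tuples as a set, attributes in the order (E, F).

Apply σ_{F != u}; surviving tuples: {(21, d, 8), (29, p, 10), (3, q, 6), (7, w, 29), (8, d, 40), (9, q, 10)}
Apply σ_{E = 19}; surviving tuples: {(19, v, 26)}
Union: {(21, d, 8), (29, p, 10), (3, q, 6), (7, w, 29), (8, d, 40), (9, q, 10)} with {(19, v, 26)} → {(19, v, 26), (21, d, 8), (29, p, 10), (3, q, 6), (7, w, 29), (8, d, 40), (9, q, 10)}
Difference: {(19, v, 26), (21, d, 8), (29, p, 10), (3, q, 6), (7, w, 29), (8, d, 40), (9, q, 10)} with {(14, p, 18), (33, w, 40), (34, n, 27), (35, s, 16), (36, n, 31), (40, p, 6)} → {(19, v, 26), (21, d, 8), (29, p, 10), (3, q, 6), (7, w, 29), (8, d, 40), (9, q, 10)}
Projecting to E, F: {(19, v), (21, d), (29, p), (3, q), (7, w), (8, d), (9, q)}

{(19, v), (21, d), (29, p), (3, q), (7, w), (8, d), (9, q)}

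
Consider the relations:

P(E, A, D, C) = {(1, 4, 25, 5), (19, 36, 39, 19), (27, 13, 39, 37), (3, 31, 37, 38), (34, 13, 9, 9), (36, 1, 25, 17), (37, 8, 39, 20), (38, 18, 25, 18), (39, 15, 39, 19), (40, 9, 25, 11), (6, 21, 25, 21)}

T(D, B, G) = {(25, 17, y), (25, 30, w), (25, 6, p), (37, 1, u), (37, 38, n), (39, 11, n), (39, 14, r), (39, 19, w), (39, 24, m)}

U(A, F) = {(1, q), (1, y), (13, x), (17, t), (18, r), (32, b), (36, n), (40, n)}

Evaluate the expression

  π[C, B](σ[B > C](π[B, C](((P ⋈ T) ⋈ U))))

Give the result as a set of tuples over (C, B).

{(17, 30), (18, 30), (19, 24)}

Natural join on D: {(1, 4, 25, 5, 17, y), (1, 4, 25, 5, 30, w), (1, 4, 25, 5, 6, p), (19, 36, 39, 19, 11, n), (19, 36, 39, 19, 14, r), (19, 36, 39, 19, 19, w), (19, 36, 39, 19, 24, m), (27, 13, 39, 37, 11, n), (27, 13, 39, 37, 14, r), (27, 13, 39, 37, 19, w), (27, 13, 39, 37, 24, m), (3, 31, 37, 38, 1, u), (3, 31, 37, 38, 38, n), (36, 1, 25, 17, 17, y), (36, 1, 25, 17, 30, w), (36, 1, 25, 17, 6, p), (37, 8, 39, 20, 11, n), (37, 8, 39, 20, 14, r), (37, 8, 39, 20, 19, w), (37, 8, 39, 20, 24, m), (38, 18, 25, 18, 17, y), (38, 18, 25, 18, 30, w), (38, 18, 25, 18, 6, p), (39, 15, 39, 19, 11, n), (39, 15, 39, 19, 14, r), (39, 15, 39, 19, 19, w), (39, 15, 39, 19, 24, m), (40, 9, 25, 11, 17, y), (40, 9, 25, 11, 30, w), (40, 9, 25, 11, 6, p), (6, 21, 25, 21, 17, y), (6, 21, 25, 21, 30, w), (6, 21, 25, 21, 6, p)}
Natural join on A: {(19, 36, 39, 19, 11, n, n), (19, 36, 39, 19, 14, r, n), (19, 36, 39, 19, 19, w, n), (19, 36, 39, 19, 24, m, n), (27, 13, 39, 37, 11, n, x), (27, 13, 39, 37, 14, r, x), (27, 13, 39, 37, 19, w, x), (27, 13, 39, 37, 24, m, x), (36, 1, 25, 17, 17, y, q), (36, 1, 25, 17, 17, y, y), (36, 1, 25, 17, 30, w, q), (36, 1, 25, 17, 30, w, y), (36, 1, 25, 17, 6, p, q), (36, 1, 25, 17, 6, p, y), (38, 18, 25, 18, 17, y, r), (38, 18, 25, 18, 30, w, r), (38, 18, 25, 18, 6, p, r)}
π[B, C]: project onto (B, C) (3 duplicate(s) eliminated) → {(11, 19), (11, 37), (14, 19), (14, 37), (17, 17), (17, 18), (19, 19), (19, 37), (24, 19), (24, 37), (30, 17), (30, 18), (6, 17), (6, 18)}
Apply σ_{B > C}; surviving tuples: {(24, 19), (30, 17), (30, 18)}
π[C, B]: project onto (C, B) → {(17, 30), (18, 30), (19, 24)}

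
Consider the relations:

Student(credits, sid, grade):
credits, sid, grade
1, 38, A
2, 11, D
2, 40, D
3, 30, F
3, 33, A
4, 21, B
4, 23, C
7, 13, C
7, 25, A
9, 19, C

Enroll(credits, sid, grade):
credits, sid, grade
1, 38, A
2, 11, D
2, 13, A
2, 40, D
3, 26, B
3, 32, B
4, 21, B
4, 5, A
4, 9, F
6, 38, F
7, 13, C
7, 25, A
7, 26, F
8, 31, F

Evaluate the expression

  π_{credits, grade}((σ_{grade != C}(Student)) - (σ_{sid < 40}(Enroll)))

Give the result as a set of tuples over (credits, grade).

Filtering on grade != C leaves {(1, 38, A), (2, 11, D), (2, 40, D), (3, 30, F), (3, 33, A), (4, 21, B), (7, 25, A)}.
Filtering on sid < 40 leaves {(1, 38, A), (2, 11, D), (2, 13, A), (3, 26, B), (3, 32, B), (4, 21, B), (4, 5, A), (4, 9, F), (6, 38, F), (7, 13, C), (7, 25, A), (7, 26, F), (8, 31, F)}.
Set difference of the two operands is {(2, 40, D), (3, 30, F), (3, 33, A)}.
Keep only column(s) credits, grade: {(2, D), (3, A), (3, F)}

{(2, D), (3, A), (3, F)}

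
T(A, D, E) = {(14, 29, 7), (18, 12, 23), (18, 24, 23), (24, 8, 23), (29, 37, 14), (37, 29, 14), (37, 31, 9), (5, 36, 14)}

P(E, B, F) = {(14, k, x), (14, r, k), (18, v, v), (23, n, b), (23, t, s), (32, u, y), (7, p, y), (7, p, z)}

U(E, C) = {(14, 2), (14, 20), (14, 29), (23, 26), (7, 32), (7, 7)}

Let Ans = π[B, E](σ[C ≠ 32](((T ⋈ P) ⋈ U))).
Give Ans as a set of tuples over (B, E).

Joining T and P on E yields {(14, 29, 7, p, y), (14, 29, 7, p, z), (18, 12, 23, n, b), (18, 12, 23, t, s), (18, 24, 23, n, b), (18, 24, 23, t, s), (24, 8, 23, n, b), (24, 8, 23, t, s), (29, 37, 14, k, x), (29, 37, 14, r, k), (37, 29, 14, k, x), (37, 29, 14, r, k), (5, 36, 14, k, x), (5, 36, 14, r, k)}.
Joining (T ⋈ P) and U on E yields {(14, 29, 7, p, y, 32), (14, 29, 7, p, y, 7), (14, 29, 7, p, z, 32), (14, 29, 7, p, z, 7), (18, 12, 23, n, b, 26), (18, 12, 23, t, s, 26), (18, 24, 23, n, b, 26), (18, 24, 23, t, s, 26), (24, 8, 23, n, b, 26), (24, 8, 23, t, s, 26), (29, 37, 14, k, x, 2), (29, 37, 14, k, x, 20), (29, 37, 14, k, x, 29), (29, 37, 14, r, k, 2), (29, 37, 14, r, k, 20), (29, 37, 14, r, k, 29), (37, 29, 14, k, x, 2), (37, 29, 14, k, x, 20), (37, 29, 14, k, x, 29), (37, 29, 14, r, k, 2), (37, 29, 14, r, k, 20), (37, 29, 14, r, k, 29), (5, 36, 14, k, x, 2), (5, 36, 14, k, x, 20), (5, 36, 14, k, x, 29), (5, 36, 14, r, k, 2), (5, 36, 14, r, k, 20), (5, 36, 14, r, k, 29)}.
Filtering on C ≠ 32 leaves {(14, 29, 7, p, y, 7), (14, 29, 7, p, z, 7), (18, 12, 23, n, b, 26), (18, 12, 23, t, s, 26), (18, 24, 23, n, b, 26), (18, 24, 23, t, s, 26), (24, 8, 23, n, b, 26), (24, 8, 23, t, s, 26), (29, 37, 14, k, x, 2), (29, 37, 14, k, x, 20), (29, 37, 14, k, x, 29), (29, 37, 14, r, k, 2), (29, 37, 14, r, k, 20), (29, 37, 14, r, k, 29), (37, 29, 14, k, x, 2), (37, 29, 14, k, x, 20), (37, 29, 14, k, x, 29), (37, 29, 14, r, k, 2), (37, 29, 14, r, k, 20), (37, 29, 14, r, k, 29), (5, 36, 14, k, x, 2), (5, 36, 14, k, x, 20), (5, 36, 14, k, x, 29), (5, 36, 14, r, k, 2), (5, 36, 14, r, k, 20), (5, 36, 14, r, k, 29)}.
π_{B, E} gives {(k, 14), (n, 23), (p, 7), (r, 14), (t, 23)} (21 duplicate(s) eliminated).

{(k, 14), (n, 23), (p, 7), (r, 14), (t, 23)}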